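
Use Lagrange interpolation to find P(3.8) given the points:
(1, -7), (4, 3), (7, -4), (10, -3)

Lagrange interpolation formula:
P(x) = Σ yᵢ × Lᵢ(x)
where Lᵢ(x) = Π_{j≠i} (x - xⱼ)/(xᵢ - xⱼ)

L_0(3.8) = (3.8 - 4)/(1 - 4) × (3.8 - 7)/(1 - 7) × (3.8 - 10)/(1 - 10) = 0.024494
L_1(3.8) = (3.8 - 1)/(4 - 1) × (3.8 - 7)/(4 - 7) × (3.8 - 10)/(4 - 10) = 1.028741
L_2(3.8) = (3.8 - 1)/(7 - 1) × (3.8 - 4)/(7 - 4) × (3.8 - 10)/(7 - 10) = -0.064296
L_3(3.8) = (3.8 - 1)/(10 - 1) × (3.8 - 4)/(10 - 4) × (3.8 - 7)/(10 - 7) = 0.011062

P(3.8) = (-7)×L_0(3.8) + 3×L_1(3.8) + (-4)×L_2(3.8) + (-3)×L_3(3.8)
P(3.8) = 3.138765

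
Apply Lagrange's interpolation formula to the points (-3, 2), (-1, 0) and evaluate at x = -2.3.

Lagrange interpolation formula:
P(x) = Σ yᵢ × Lᵢ(x)
where Lᵢ(x) = Π_{j≠i} (x - xⱼ)/(xᵢ - xⱼ)

L_0(-2.3) = (-2.3 - (-1))/(-3 - (-1)) = 0.650000
L_1(-2.3) = (-2.3 - (-3))/(-1 - (-3)) = 0.350000

P(-2.3) = 2×L_0(-2.3) + 0×L_1(-2.3)
P(-2.3) = 1.300000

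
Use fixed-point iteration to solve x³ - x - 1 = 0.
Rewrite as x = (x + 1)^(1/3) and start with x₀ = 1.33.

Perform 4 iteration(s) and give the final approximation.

Equation: x³ - x - 1 = 0
Fixed-point form: x = (x + 1)^(1/3)
x₀ = 1.33

x_1 = g(1.330000) = 1.325721
x_2 = g(1.325721) = 1.324908
x_3 = g(1.324908) = 1.324754
x_4 = g(1.324754) = 1.324725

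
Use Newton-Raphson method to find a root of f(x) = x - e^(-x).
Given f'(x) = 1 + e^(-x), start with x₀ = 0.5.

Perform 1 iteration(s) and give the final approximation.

f(x) = x - e^(-x)
f'(x) = 1 + e^(-x)
x₀ = 0.5

Newton-Raphson formula: x_{n+1} = x_n - f(x_n)/f'(x_n)

Iteration 1:
  f(0.500000) = -0.106531
  f'(0.500000) = 1.606531
  x_1 = 0.500000 - (-0.106531)/1.606531 = 0.566311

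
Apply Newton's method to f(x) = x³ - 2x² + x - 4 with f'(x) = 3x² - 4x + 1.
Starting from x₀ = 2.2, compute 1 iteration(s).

f(x) = x³ - 2x² + x - 4
f'(x) = 3x² - 4x + 1
x₀ = 2.2

Newton-Raphson formula: x_{n+1} = x_n - f(x_n)/f'(x_n)

Iteration 1:
  f(2.200000) = -0.832000
  f'(2.200000) = 6.720000
  x_1 = 2.200000 - (-0.832000)/6.720000 = 2.323810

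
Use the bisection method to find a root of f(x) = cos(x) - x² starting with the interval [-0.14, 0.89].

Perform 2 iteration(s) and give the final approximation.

f(x) = cos(x) - x²
Initial interval: [-0.14, 0.89]

Iteration 1:
  c_1 = (-0.140000 + 0.890000)/2 = 0.375000
  f(c_1) = f(0.375000) = 0.789883
  f(a) × f(c) ≥ 0, new interval: [0.375000, 0.890000]
Iteration 2:
  c_2 = (0.375000 + 0.890000)/2 = 0.632500
  f(c_2) = f(0.632500) = 0.406496
  f(a) × f(c) ≥ 0, new interval: [0.632500, 0.890000]

After 2 iteration(s), the approximation is c_2 = 0.632500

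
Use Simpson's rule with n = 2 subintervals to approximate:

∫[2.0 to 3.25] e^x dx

f(x) = e^x
a = 2.0, b = 3.25, n = 2
h = (b - a)/n = 0.625000

Simpson's rule: (h/3)[f(x₀) + 4f(x₁) + 2f(x₂) + ... + f(xₙ)]

x_0 = 2.0000, f(x_0) = 7.389056, coefficient = 1
x_1 = 2.6250, f(x_1) = 13.804574, coefficient = 4
x_2 = 3.2500, f(x_2) = 25.790340, coefficient = 1

I ≈ (0.625000/3) × 88.397693 = 18.416186
Exact value: 18.401284
Error: 0.014902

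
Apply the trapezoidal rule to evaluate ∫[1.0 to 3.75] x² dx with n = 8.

f(x) = x²
a = 1.0, b = 3.75, n = 8
h = (b - a)/n = 0.343750

Trapezoidal rule: (h/2)[f(x₀) + 2f(x₁) + 2f(x₂) + ... + f(xₙ)]

x_0 = 1.0000, f(x_0) = 1.000000, coefficient = 1
x_1 = 1.3438, f(x_1) = 1.805664, coefficient = 2
x_2 = 1.6875, f(x_2) = 2.847656, coefficient = 2
x_3 = 2.0312, f(x_3) = 4.125977, coefficient = 2
x_4 = 2.3750, f(x_4) = 5.640625, coefficient = 2
x_5 = 2.7188, f(x_5) = 7.391602, coefficient = 2
x_6 = 3.0625, f(x_6) = 9.378906, coefficient = 2
x_7 = 3.4062, f(x_7) = 11.602539, coefficient = 2
x_8 = 3.7500, f(x_8) = 14.062500, coefficient = 1

I ≈ (0.343750/2) × 100.648438 = 17.298950
Exact value: 17.244792
Error: 0.054159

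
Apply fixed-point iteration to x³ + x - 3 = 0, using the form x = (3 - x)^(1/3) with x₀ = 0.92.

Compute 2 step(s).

Equation: x³ + x - 3 = 0
Fixed-point form: x = (3 - x)^(1/3)
x₀ = 0.92

x_1 = g(0.920000) = 1.276501
x_2 = g(1.276501) = 1.198957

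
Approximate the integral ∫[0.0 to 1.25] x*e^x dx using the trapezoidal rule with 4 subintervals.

f(x) = x*e^x
a = 0.0, b = 1.25, n = 4
h = (b - a)/n = 0.312500

Trapezoidal rule: (h/2)[f(x₀) + 2f(x₁) + 2f(x₂) + ... + f(xₙ)]

x_0 = 0.0000, f(x_0) = 0.000000, coefficient = 1
x_1 = 0.3125, f(x_1) = 0.427137, coefficient = 2
x_2 = 0.6250, f(x_2) = 1.167654, coefficient = 2
x_3 = 0.9375, f(x_3) = 2.393990, coefficient = 2
x_4 = 1.2500, f(x_4) = 4.362929, coefficient = 1

I ≈ (0.312500/2) × 12.340490 = 1.928202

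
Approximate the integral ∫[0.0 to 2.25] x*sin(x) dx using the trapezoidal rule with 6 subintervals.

f(x) = x*sin(x)
a = 0.0, b = 2.25, n = 6
h = (b - a)/n = 0.375000

Trapezoidal rule: (h/2)[f(x₀) + 2f(x₁) + 2f(x₂) + ... + f(xₙ)]

x_0 = 0.0000, f(x_0) = 0.000000, coefficient = 1
x_1 = 0.3750, f(x_1) = 0.137352, coefficient = 2
x_2 = 0.7500, f(x_2) = 0.511229, coefficient = 2
x_3 = 1.1250, f(x_3) = 1.015051, coefficient = 2
x_4 = 1.5000, f(x_4) = 1.496242, coefficient = 2
x_5 = 1.8750, f(x_5) = 1.788911, coefficient = 2
x_6 = 2.2500, f(x_6) = 1.750665, coefficient = 1

I ≈ (0.375000/2) × 11.648236 = 2.184044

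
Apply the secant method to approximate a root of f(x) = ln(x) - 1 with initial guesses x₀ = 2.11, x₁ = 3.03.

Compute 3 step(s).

f(x) = ln(x) - 1
x₀ = 2.11, x₁ = 3.03

Secant formula: x_{n+1} = x_n - f(x_n)(x_n - x_{n-1})/(f(x_n) - f(x_{n-1}))

Iteration 1:
  f(2.110000) = -0.253312
  f(3.030000) = 0.108563
  x_2 = 3.030000 - 0.108563×(3.030000 - 2.110000)/(0.108563 - (-0.253312))
       = 2.753999
Iteration 2:
  f(3.030000) = 0.108563
  f(2.753999) = 0.013054
  x_3 = 2.753999 - 0.013054×(2.753999 - 3.030000)/(0.013054 - 0.108563)
       = 2.716275
Iteration 3:
  f(2.753999) = 0.013054
  f(2.716275) = -0.000738
  x_4 = 2.716275 - (-0.000738)×(2.716275 - 2.753999)/(-0.000738 - 0.013054)
       = 2.718295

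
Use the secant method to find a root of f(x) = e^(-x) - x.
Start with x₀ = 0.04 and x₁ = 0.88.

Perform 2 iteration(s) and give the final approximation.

f(x) = e^(-x) - x
x₀ = 0.04, x₁ = 0.88

Secant formula: x_{n+1} = x_n - f(x_n)(x_n - x_{n-1})/(f(x_n) - f(x_{n-1}))

Iteration 1:
  f(0.040000) = 0.920789
  f(0.880000) = -0.465217
  x_2 = 0.880000 - (-0.465217)×(0.880000 - 0.040000)/(-0.465217 - 0.920789)
       = 0.598052
Iteration 2:
  f(0.880000) = -0.465217
  f(0.598052) = -0.048170
  x_3 = 0.598052 - (-0.048170)×(0.598052 - 0.880000)/(-0.048170 - (-0.465217))
       = 0.565486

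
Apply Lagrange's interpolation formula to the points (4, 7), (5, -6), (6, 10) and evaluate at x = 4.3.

Lagrange interpolation formula:
P(x) = Σ yᵢ × Lᵢ(x)
where Lᵢ(x) = Π_{j≠i} (x - xⱼ)/(xᵢ - xⱼ)

L_0(4.3) = (4.3 - 5)/(4 - 5) × (4.3 - 6)/(4 - 6) = 0.595000
L_1(4.3) = (4.3 - 4)/(5 - 4) × (4.3 - 6)/(5 - 6) = 0.510000
L_2(4.3) = (4.3 - 4)/(6 - 4) × (4.3 - 5)/(6 - 5) = -0.105000

P(4.3) = 7×L_0(4.3) + (-6)×L_1(4.3) + 10×L_2(4.3)
P(4.3) = 0.055000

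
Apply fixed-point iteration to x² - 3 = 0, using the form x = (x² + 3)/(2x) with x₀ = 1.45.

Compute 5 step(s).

Equation: x² - 3 = 0
Fixed-point form: x = (x² + 3)/(2x)
x₀ = 1.45

x_1 = g(1.450000) = 1.759483
x_2 = g(1.759483) = 1.732265
x_3 = g(1.732265) = 1.732051
x_4 = g(1.732051) = 1.732051
x_5 = g(1.732051) = 1.732051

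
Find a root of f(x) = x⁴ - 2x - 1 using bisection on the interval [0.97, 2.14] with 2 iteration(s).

f(x) = x⁴ - 2x - 1
Initial interval: [0.97, 2.14]

Iteration 1:
  c_1 = (0.970000 + 2.140000)/2 = 1.555000
  f(c_1) = f(1.555000) = 1.736845
  f(a) × f(c) < 0, new interval: [0.970000, 1.555000]
Iteration 2:
  c_2 = (0.970000 + 1.555000)/2 = 1.262500
  f(c_2) = f(1.262500) = -0.984463
  f(a) × f(c) ≥ 0, new interval: [1.262500, 1.555000]

After 2 iteration(s), the approximation is c_2 = 1.262500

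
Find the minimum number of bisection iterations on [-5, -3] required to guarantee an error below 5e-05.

We need (b-a)/2^n ≤ 5e-05
(-3 - (-5))/2^n ≤ 5e-05
2/2^n ≤ 5e-05
2^n ≥ 40000
n ≥ log₂(40000) = 15.29
n ≥ 16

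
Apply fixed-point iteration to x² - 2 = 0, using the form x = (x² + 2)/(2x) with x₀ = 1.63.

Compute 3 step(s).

Equation: x² - 2 = 0
Fixed-point form: x = (x² + 2)/(2x)
x₀ = 1.63

x_1 = g(1.630000) = 1.428497
x_2 = g(1.428497) = 1.414285
x_3 = g(1.414285) = 1.414214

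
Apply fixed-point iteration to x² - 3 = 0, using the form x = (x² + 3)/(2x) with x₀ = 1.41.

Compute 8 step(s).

Equation: x² - 3 = 0
Fixed-point form: x = (x² + 3)/(2x)
x₀ = 1.41

x_1 = g(1.410000) = 1.768830
x_2 = g(1.768830) = 1.732433
x_3 = g(1.732433) = 1.732051
x_4 = g(1.732051) = 1.732051
x_5 = g(1.732051) = 1.732051
x_6 = g(1.732051) = 1.732051
x_7 = g(1.732051) = 1.732051
x_8 = g(1.732051) = 1.732051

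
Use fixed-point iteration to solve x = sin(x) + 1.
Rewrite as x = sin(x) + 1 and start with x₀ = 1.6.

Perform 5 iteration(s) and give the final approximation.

Equation: x = sin(x) + 1
Fixed-point form: x = sin(x) + 1
x₀ = 1.6

x_1 = g(1.600000) = 1.999574
x_2 = g(1.999574) = 1.909475
x_3 = g(1.909475) = 1.943195
x_4 = g(1.943195) = 1.931457
x_5 = g(1.931457) = 1.935664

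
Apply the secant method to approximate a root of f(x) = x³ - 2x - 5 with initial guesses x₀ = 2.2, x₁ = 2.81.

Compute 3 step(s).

f(x) = x³ - 2x - 5
x₀ = 2.2, x₁ = 2.81

Secant formula: x_{n+1} = x_n - f(x_n)(x_n - x_{n-1})/(f(x_n) - f(x_{n-1}))

Iteration 1:
  f(2.200000) = 1.248000
  f(2.810000) = 11.568041
  x_2 = 2.810000 - 11.568041×(2.810000 - 2.200000)/(11.568041 - 1.248000)
       = 2.126233
Iteration 2:
  f(2.810000) = 11.568041
  f(2.126233) = 0.359948
  x_3 = 2.126233 - 0.359948×(2.126233 - 2.810000)/(0.359948 - 11.568041)
       = 2.104274
Iteration 3:
  f(2.126233) = 0.359948
  f(2.104274) = 0.109108
  x_4 = 2.104274 - 0.109108×(2.104274 - 2.126233)/(0.109108 - 0.359948)
       = 2.094722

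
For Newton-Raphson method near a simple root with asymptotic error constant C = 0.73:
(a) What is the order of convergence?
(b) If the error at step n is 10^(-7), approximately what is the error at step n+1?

(a) Newton-Raphson has quadratic (order 2) convergence near simple roots.
    This means |e_{n+1}| ≈ C|e_n|².

(b) With |e_n| = 10^(-7) and C = 0.73:
    |e_{n+1}| ≈ 0.73 × (10^(-7))² = 0.73 × 10^(-14)

(a) 2 (quadratic); (b) |e_{n+1}| ≈ 7.300e-15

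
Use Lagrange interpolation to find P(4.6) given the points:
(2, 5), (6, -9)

Lagrange interpolation formula:
P(x) = Σ yᵢ × Lᵢ(x)
where Lᵢ(x) = Π_{j≠i} (x - xⱼ)/(xᵢ - xⱼ)

L_0(4.6) = (4.6 - 6)/(2 - 6) = 0.350000
L_1(4.6) = (4.6 - 2)/(6 - 2) = 0.650000

P(4.6) = 5×L_0(4.6) + (-9)×L_1(4.6)
P(4.6) = -4.100000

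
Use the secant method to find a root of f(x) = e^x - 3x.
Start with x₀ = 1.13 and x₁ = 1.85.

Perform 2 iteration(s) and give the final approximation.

f(x) = e^x - 3x
x₀ = 1.13, x₁ = 1.85

Secant formula: x_{n+1} = x_n - f(x_n)(x_n - x_{n-1})/(f(x_n) - f(x_{n-1}))

Iteration 1:
  f(1.130000) = -0.294343
  f(1.850000) = 0.809820
  x_2 = 1.850000 - 0.809820×(1.850000 - 1.130000)/(0.809820 - (-0.294343))
       = 1.321935
Iteration 2:
  f(1.850000) = 0.809820
  f(1.321935) = -0.215133
  x_3 = 1.321935 - (-0.215133)×(1.321935 - 1.850000)/(-0.215133 - 0.809820)
       = 1.432773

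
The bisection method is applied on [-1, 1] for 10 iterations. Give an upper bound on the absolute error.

Bisection error bound: |error| ≤ (b-a)/2^n
|error| ≤ (1 - (-1))/2^10 = 2/2^10
|error| ≤ 0.0019531250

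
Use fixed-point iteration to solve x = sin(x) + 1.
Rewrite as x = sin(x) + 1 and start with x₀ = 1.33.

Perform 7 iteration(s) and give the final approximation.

Equation: x = sin(x) + 1
Fixed-point form: x = sin(x) + 1
x₀ = 1.33

x_1 = g(1.330000) = 1.971148
x_2 = g(1.971148) = 1.920924
x_3 = g(1.920924) = 1.939329
x_4 = g(1.939329) = 1.932857
x_5 = g(1.932857) = 1.935169
x_6 = g(1.935169) = 1.934348
x_7 = g(1.934348) = 1.934640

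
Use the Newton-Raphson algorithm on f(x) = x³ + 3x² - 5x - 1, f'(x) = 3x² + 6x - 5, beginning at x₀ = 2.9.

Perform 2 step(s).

f(x) = x³ + 3x² - 5x - 1
f'(x) = 3x² + 6x - 5
x₀ = 2.9

Newton-Raphson formula: x_{n+1} = x_n - f(x_n)/f'(x_n)

Iteration 1:
  f(2.900000) = 34.119000
  f'(2.900000) = 37.630000
  x_1 = 2.900000 - 34.119000/37.630000 = 1.993303
Iteration 2:
  f(1.993303) = 8.873164
  f'(1.993303) = 18.879592
  x_2 = 1.993303 - 8.873164/18.879592 = 1.523316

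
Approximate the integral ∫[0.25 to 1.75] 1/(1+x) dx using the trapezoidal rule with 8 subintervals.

f(x) = 1/(1+x)
a = 0.25, b = 1.75, n = 8
h = (b - a)/n = 0.187500

Trapezoidal rule: (h/2)[f(x₀) + 2f(x₁) + 2f(x₂) + ... + f(xₙ)]

x_0 = 0.2500, f(x_0) = 0.800000, coefficient = 1
x_1 = 0.4375, f(x_1) = 0.695652, coefficient = 2
x_2 = 0.6250, f(x_2) = 0.615385, coefficient = 2
x_3 = 0.8125, f(x_3) = 0.551724, coefficient = 2
x_4 = 1.0000, f(x_4) = 0.500000, coefficient = 2
x_5 = 1.1875, f(x_5) = 0.457143, coefficient = 2
x_6 = 1.3750, f(x_6) = 0.421053, coefficient = 2
x_7 = 1.5625, f(x_7) = 0.390244, coefficient = 2
x_8 = 1.7500, f(x_8) = 0.363636, coefficient = 1

I ≈ (0.187500/2) × 8.426037 = 0.789941
Exact value: 0.788457
Error: 0.001484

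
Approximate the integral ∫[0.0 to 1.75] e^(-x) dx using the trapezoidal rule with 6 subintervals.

f(x) = e^(-x)
a = 0.0, b = 1.75, n = 6
h = (b - a)/n = 0.291667

Trapezoidal rule: (h/2)[f(x₀) + 2f(x₁) + 2f(x₂) + ... + f(xₙ)]

x_0 = 0.0000, f(x_0) = 1.000000, coefficient = 1
x_1 = 0.2917, f(x_1) = 0.747018, coefficient = 2
x_2 = 0.5833, f(x_2) = 0.558035, coefficient = 2
x_3 = 0.8750, f(x_3) = 0.416862, coefficient = 2
x_4 = 1.1667, f(x_4) = 0.311403, coefficient = 2
x_5 = 1.4583, f(x_5) = 0.232624, coefficient = 2
x_6 = 1.7500, f(x_6) = 0.173774, coefficient = 1

I ≈ (0.291667/2) × 5.705657 = 0.832075
Exact value: 0.826226
Error: 0.005849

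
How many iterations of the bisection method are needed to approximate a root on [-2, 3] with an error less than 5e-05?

We need (b-a)/2^n ≤ 5e-05
(3 - (-2))/2^n ≤ 5e-05
5/2^n ≤ 5e-05
2^n ≥ 100000
n ≥ log₂(100000) = 16.61
n ≥ 17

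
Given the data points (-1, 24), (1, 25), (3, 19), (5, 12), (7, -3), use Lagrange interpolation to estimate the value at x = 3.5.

Lagrange interpolation formula:
P(x) = Σ yᵢ × Lᵢ(x)
where Lᵢ(x) = Π_{j≠i} (x - xⱼ)/(xᵢ - xⱼ)

L_0(3.5) = (3.5 - 1)/(-1 - 1) × (3.5 - 3)/(-1 - 3) × (3.5 - 5)/(-1 - 5) × (3.5 - 7)/(-1 - 7) = 0.017090
L_1(3.5) = (3.5 - (-1))/(1 - (-1)) × (3.5 - 3)/(1 - 3) × (3.5 - 5)/(1 - 5) × (3.5 - 7)/(1 - 7) = -0.123047
L_2(3.5) = (3.5 - (-1))/(3 - (-1)) × (3.5 - 1)/(3 - 1) × (3.5 - 5)/(3 - 5) × (3.5 - 7)/(3 - 7) = 0.922852
L_3(3.5) = (3.5 - (-1))/(5 - (-1)) × (3.5 - 1)/(5 - 1) × (3.5 - 3)/(5 - 3) × (3.5 - 7)/(5 - 7) = 0.205078
L_4(3.5) = (3.5 - (-1))/(7 - (-1)) × (3.5 - 1)/(7 - 1) × (3.5 - 3)/(7 - 3) × (3.5 - 5)/(7 - 5) = -0.021973

P(3.5) = 24×L_0(3.5) + 25×L_1(3.5) + 19×L_2(3.5) + 12×L_3(3.5) + (-3)×L_4(3.5)
P(3.5) = 17.395020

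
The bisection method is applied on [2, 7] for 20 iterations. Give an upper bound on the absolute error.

Bisection error bound: |error| ≤ (b-a)/2^n
|error| ≤ (7 - 2)/2^20 = 5/2^20
|error| ≤ 0.0000047684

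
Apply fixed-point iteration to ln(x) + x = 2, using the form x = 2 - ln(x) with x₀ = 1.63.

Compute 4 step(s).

Equation: ln(x) + x = 2
Fixed-point form: x = 2 - ln(x)
x₀ = 1.63

x_1 = g(1.630000) = 1.511420
x_2 = g(1.511420) = 1.586950
x_3 = g(1.586950) = 1.538186
x_4 = g(1.538186) = 1.569396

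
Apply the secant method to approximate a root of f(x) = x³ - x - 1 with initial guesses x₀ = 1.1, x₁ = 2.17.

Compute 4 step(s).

f(x) = x³ - x - 1
x₀ = 1.1, x₁ = 2.17

Secant formula: x_{n+1} = x_n - f(x_n)(x_n - x_{n-1})/(f(x_n) - f(x_{n-1}))

Iteration 1:
  f(1.100000) = -0.769000
  f(2.170000) = 7.048313
  x_2 = 2.170000 - 7.048313×(2.170000 - 1.100000)/(7.048313 - (-0.769000))
       = 1.205257
Iteration 2:
  f(2.170000) = 7.048313
  f(1.205257) = -0.454446
  x_3 = 1.205257 - (-0.454446)×(1.205257 - 2.170000)/(-0.454446 - 7.048313)
       = 1.263692
Iteration 3:
  f(1.205257) = -0.454446
  f(1.263692) = -0.245679
  x_4 = 1.263692 - (-0.245679)×(1.263692 - 1.205257)/(-0.245679 - (-0.454446))
       = 1.332459
Iteration 4:
  f(1.263692) = -0.245679
  f(1.332459) = 0.033252
  x_5 = 1.332459 - 0.033252×(1.332459 - 1.263692)/(0.033252 - (-0.245679))
       = 1.324261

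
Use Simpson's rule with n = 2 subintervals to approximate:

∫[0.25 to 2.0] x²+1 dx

f(x) = x²+1
a = 0.25, b = 2.0, n = 2
h = (b - a)/n = 0.875000

Simpson's rule: (h/3)[f(x₀) + 4f(x₁) + 2f(x₂) + ... + f(xₙ)]

x_0 = 0.2500, f(x_0) = 1.062500, coefficient = 1
x_1 = 1.1250, f(x_1) = 2.265625, coefficient = 4
x_2 = 2.0000, f(x_2) = 5.000000, coefficient = 1

I ≈ (0.875000/3) × 15.125000 = 4.411458
Exact value: 4.411458
Error: 0.000000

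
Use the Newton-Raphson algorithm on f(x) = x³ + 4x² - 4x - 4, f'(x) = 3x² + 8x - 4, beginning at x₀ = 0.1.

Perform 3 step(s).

f(x) = x³ + 4x² - 4x - 4
f'(x) = 3x² + 8x - 4
x₀ = 0.1

Newton-Raphson formula: x_{n+1} = x_n - f(x_n)/f'(x_n)

Iteration 1:
  f(0.100000) = -4.359000
  f'(0.100000) = -3.170000
  x_1 = 0.100000 - (-4.359000)/(-3.170000) = -1.275079
Iteration 2:
  f(-1.275079) = 5.530563
  f'(-1.275079) = -9.323153
  x_2 = -1.275079 - 5.530563/(-9.323153) = -0.681871
Iteration 3:
  f(-0.681871) = 0.270245
  f'(-0.681871) = -8.060126
  x_3 = -0.681871 - 0.270245/(-8.060126) = -0.648343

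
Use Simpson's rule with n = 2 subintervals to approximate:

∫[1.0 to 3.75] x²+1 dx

f(x) = x²+1
a = 1.0, b = 3.75, n = 2
h = (b - a)/n = 1.375000

Simpson's rule: (h/3)[f(x₀) + 4f(x₁) + 2f(x₂) + ... + f(xₙ)]

x_0 = 1.0000, f(x_0) = 2.000000, coefficient = 1
x_1 = 2.3750, f(x_1) = 6.640625, coefficient = 4
x_2 = 3.7500, f(x_2) = 15.062500, coefficient = 1

I ≈ (1.375000/3) × 43.625000 = 19.994792
Exact value: 19.994792
Error: 0.000000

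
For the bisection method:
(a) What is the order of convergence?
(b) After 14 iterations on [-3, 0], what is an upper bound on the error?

(a) Bisection has linear (order 1) convergence; the error is halved each step.

(b) Error bound = (b-a)/2^n = (0 - (-3))/2^{14}
    = 3/2^{14}

(a) 1 (linear); (b) error ≤ 1.83e-04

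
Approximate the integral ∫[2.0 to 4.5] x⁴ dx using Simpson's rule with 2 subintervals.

f(x) = x⁴
a = 2.0, b = 4.5, n = 2
h = (b - a)/n = 1.250000

Simpson's rule: (h/3)[f(x₀) + 4f(x₁) + 2f(x₂) + ... + f(xₙ)]

x_0 = 2.0000, f(x_0) = 16.000000, coefficient = 1
x_1 = 3.2500, f(x_1) = 111.566406, coefficient = 4
x_2 = 4.5000, f(x_2) = 410.062500, coefficient = 1

I ≈ (1.250000/3) × 872.328125 = 363.470052
Exact value: 362.656250
Error: 0.813802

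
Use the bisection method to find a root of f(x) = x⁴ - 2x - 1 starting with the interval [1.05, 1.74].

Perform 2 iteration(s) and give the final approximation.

f(x) = x⁴ - 2x - 1
Initial interval: [1.05, 1.74]

Iteration 1:
  c_1 = (1.050000 + 1.740000)/2 = 1.395000
  f(c_1) = f(1.395000) = -0.002987
  f(a) × f(c) ≥ 0, new interval: [1.395000, 1.740000]
Iteration 2:
  c_2 = (1.395000 + 1.740000)/2 = 1.567500
  f(c_2) = f(1.567500) = 1.902125
  f(a) × f(c) < 0, new interval: [1.395000, 1.567500]

After 2 iteration(s), the approximation is c_2 = 1.567500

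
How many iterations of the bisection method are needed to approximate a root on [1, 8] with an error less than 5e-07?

We need (b-a)/2^n ≤ 5e-07
(8 - 1)/2^n ≤ 5e-07
7/2^n ≤ 5e-07
2^n ≥ 14000000
n ≥ log₂(14000000) = 23.74
n ≥ 24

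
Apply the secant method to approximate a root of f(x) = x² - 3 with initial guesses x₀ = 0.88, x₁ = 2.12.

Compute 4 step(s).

f(x) = x² - 3
x₀ = 0.88, x₁ = 2.12

Secant formula: x_{n+1} = x_n - f(x_n)(x_n - x_{n-1})/(f(x_n) - f(x_{n-1}))

Iteration 1:
  f(0.880000) = -2.225600
  f(2.120000) = 1.494400
  x_2 = 2.120000 - 1.494400×(2.120000 - 0.880000)/(1.494400 - (-2.225600))
       = 1.621867
Iteration 2:
  f(2.120000) = 1.494400
  f(1.621867) = -0.369549
  x_3 = 1.621867 - (-0.369549)×(1.621867 - 2.120000)/(-0.369549 - 1.494400)
       = 1.720627
Iteration 3:
  f(1.621867) = -0.369549
  f(1.720627) = -0.039442
  x_4 = 1.720627 - (-0.039442)×(1.720627 - 1.621867)/(-0.039442 - (-0.369549))
       = 1.732427
Iteration 4:
  f(1.720627) = -0.039442
  f(1.732427) = 0.001305
  x_5 = 1.732427 - 0.001305×(1.732427 - 1.720627)/(0.001305 - (-0.039442))
       = 1.732050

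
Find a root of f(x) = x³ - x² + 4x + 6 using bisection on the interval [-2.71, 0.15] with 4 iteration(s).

f(x) = x³ - x² + 4x + 6
Initial interval: [-2.71, 0.15]

Iteration 1:
  c_1 = (-2.710000 + 0.150000)/2 = -1.280000
  f(c_1) = f(-1.280000) = -2.855552
  f(a) × f(c) ≥ 0, new interval: [-1.280000, 0.150000]
Iteration 2:
  c_2 = (-1.280000 + 0.150000)/2 = -0.565000
  f(c_2) = f(-0.565000) = 3.240413
  f(a) × f(c) < 0, new interval: [-1.280000, -0.565000]
Iteration 3:
  c_3 = (-1.280000 + (-0.565000))/2 = -0.922500
  f(c_3) = f(-0.922500) = 0.673940
  f(a) × f(c) < 0, new interval: [-1.280000, -0.922500]
Iteration 4:
  c_4 = (-1.280000 + (-0.922500))/2 = -1.101250
  f(c_4) = f(-1.101250) = -0.953294
  f(a) × f(c) ≥ 0, new interval: [-1.101250, -0.922500]

After 4 iteration(s), the approximation is c_4 = -1.101250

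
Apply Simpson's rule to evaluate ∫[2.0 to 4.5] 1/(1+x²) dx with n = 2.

f(x) = 1/(1+x²)
a = 2.0, b = 4.5, n = 2
h = (b - a)/n = 1.250000

Simpson's rule: (h/3)[f(x₀) + 4f(x₁) + 2f(x₂) + ... + f(xₙ)]

x_0 = 2.0000, f(x_0) = 0.200000, coefficient = 1
x_1 = 3.2500, f(x_1) = 0.086486, coefficient = 4
x_2 = 4.5000, f(x_2) = 0.047059, coefficient = 1

I ≈ (1.250000/3) × 0.593005 = 0.247085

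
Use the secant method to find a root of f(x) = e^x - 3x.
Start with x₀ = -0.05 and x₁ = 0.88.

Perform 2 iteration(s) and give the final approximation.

f(x) = e^x - 3x
x₀ = -0.05, x₁ = 0.88

Secant formula: x_{n+1} = x_n - f(x_n)(x_n - x_{n-1})/(f(x_n) - f(x_{n-1}))

Iteration 1:
  f(-0.050000) = 1.101229
  f(0.880000) = -0.229100
  x_2 = 0.880000 - (-0.229100)×(0.880000 - (-0.050000))/(-0.229100 - 1.101229)
       = 0.719842
Iteration 2:
  f(0.880000) = -0.229100
  f(0.719842) = -0.105417
  x_3 = 0.719842 - (-0.105417)×(0.719842 - 0.880000)/(-0.105417 - (-0.229100))
       = 0.583336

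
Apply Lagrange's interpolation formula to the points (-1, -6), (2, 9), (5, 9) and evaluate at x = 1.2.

Lagrange interpolation formula:
P(x) = Σ yᵢ × Lᵢ(x)
where Lᵢ(x) = Π_{j≠i} (x - xⱼ)/(xᵢ - xⱼ)

L_0(1.2) = (1.2 - 2)/(-1 - 2) × (1.2 - 5)/(-1 - 5) = 0.168889
L_1(1.2) = (1.2 - (-1))/(2 - (-1)) × (1.2 - 5)/(2 - 5) = 0.928889
L_2(1.2) = (1.2 - (-1))/(5 - (-1)) × (1.2 - 2)/(5 - 2) = -0.097778

P(1.2) = (-6)×L_0(1.2) + 9×L_1(1.2) + 9×L_2(1.2)
P(1.2) = 6.466667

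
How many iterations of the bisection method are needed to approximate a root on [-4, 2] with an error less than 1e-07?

We need (b-a)/2^n ≤ 1e-07
(2 - (-4))/2^n ≤ 1e-07
6/2^n ≤ 1e-07
2^n ≥ 60000000
n ≥ log₂(60000000) = 25.84
n ≥ 26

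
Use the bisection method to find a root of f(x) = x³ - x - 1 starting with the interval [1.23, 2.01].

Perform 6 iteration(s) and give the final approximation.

f(x) = x³ - x - 1
Initial interval: [1.23, 2.01]

Iteration 1:
  c_1 = (1.230000 + 2.010000)/2 = 1.620000
  f(c_1) = f(1.620000) = 1.631528
  f(a) × f(c) < 0, new interval: [1.230000, 1.620000]
Iteration 2:
  c_2 = (1.230000 + 1.620000)/2 = 1.425000
  f(c_2) = f(1.425000) = 0.468641
  f(a) × f(c) < 0, new interval: [1.230000, 1.425000]
Iteration 3:
  c_3 = (1.230000 + 1.425000)/2 = 1.327500
  f(c_3) = f(1.327500) = 0.011895
  f(a) × f(c) < 0, new interval: [1.230000, 1.327500]
Iteration 4:
  c_4 = (1.230000 + 1.327500)/2 = 1.278750
  f(c_4) = f(1.278750) = -0.187736
  f(a) × f(c) ≥ 0, new interval: [1.278750, 1.327500]
Iteration 5:
  c_5 = (1.278750 + 1.327500)/2 = 1.303125
  f(c_5) = f(1.303125) = -0.090243
  f(a) × f(c) ≥ 0, new interval: [1.303125, 1.327500]
Iteration 6:
  c_6 = (1.303125 + 1.327500)/2 = 1.315313
  f(c_6) = f(1.315313) = -0.039760
  f(a) × f(c) ≥ 0, new interval: [1.315313, 1.327500]

After 6 iteration(s), the approximation is c_6 = 1.315313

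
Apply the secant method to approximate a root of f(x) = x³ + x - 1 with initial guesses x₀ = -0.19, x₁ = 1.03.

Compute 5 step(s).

f(x) = x³ + x - 1
x₀ = -0.19, x₁ = 1.03

Secant formula: x_{n+1} = x_n - f(x_n)(x_n - x_{n-1})/(f(x_n) - f(x_{n-1}))

Iteration 1:
  f(-0.190000) = -1.196859
  f(1.030000) = 1.122727
  x_2 = 1.030000 - 1.122727×(1.030000 - (-0.190000))/(1.122727 - (-1.196859))
       = 0.439495
Iteration 2:
  f(1.030000) = 1.122727
  f(0.439495) = -0.475614
  x_3 = 0.439495 - (-0.475614)×(0.439495 - 1.030000)/(-0.475614 - 1.122727)
       = 0.615210
Iteration 3:
  f(0.439495) = -0.475614
  f(0.615210) = -0.151943
  x_4 = 0.615210 - (-0.151943)×(0.615210 - 0.439495)/(-0.151943 - (-0.475614))
       = 0.697697
Iteration 4:
  f(0.615210) = -0.151943
  f(0.697697) = 0.037323
  x_5 = 0.697697 - 0.037323×(0.697697 - 0.615210)/(0.037323 - (-0.151943))
       = 0.681431
Iteration 5:
  f(0.697697) = 0.037323
  f(0.681431) = -0.002148
  x_6 = 0.681431 - (-0.002148)×(0.681431 - 0.697697)/(-0.002148 - 0.037323)
       = 0.682316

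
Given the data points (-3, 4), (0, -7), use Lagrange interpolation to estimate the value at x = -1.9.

Lagrange interpolation formula:
P(x) = Σ yᵢ × Lᵢ(x)
where Lᵢ(x) = Π_{j≠i} (x - xⱼ)/(xᵢ - xⱼ)

L_0(-1.9) = (-1.9 - 0)/(-3 - 0) = 0.633333
L_1(-1.9) = (-1.9 - (-3))/(0 - (-3)) = 0.366667

P(-1.9) = 4×L_0(-1.9) + (-7)×L_1(-1.9)
P(-1.9) = -0.033333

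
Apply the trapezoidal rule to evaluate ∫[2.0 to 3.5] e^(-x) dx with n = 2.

f(x) = e^(-x)
a = 2.0, b = 3.5, n = 2
h = (b - a)/n = 0.750000

Trapezoidal rule: (h/2)[f(x₀) + 2f(x₁) + 2f(x₂) + ... + f(xₙ)]

x_0 = 2.0000, f(x_0) = 0.135335, coefficient = 1
x_1 = 2.7500, f(x_1) = 0.063928, coefficient = 2
x_2 = 3.5000, f(x_2) = 0.030197, coefficient = 1

I ≈ (0.750000/2) × 0.293388 = 0.110021
Exact value: 0.105138
Error: 0.004883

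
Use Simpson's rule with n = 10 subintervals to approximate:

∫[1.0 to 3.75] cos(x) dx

f(x) = cos(x)
a = 1.0, b = 3.75, n = 10
h = (b - a)/n = 0.275000

Simpson's rule: (h/3)[f(x₀) + 4f(x₁) + 2f(x₂) + ... + f(xₙ)]

x_0 = 1.0000, f(x_0) = 0.540302, coefficient = 1
x_1 = 1.2750, f(x_1) = 0.291502, coefficient = 4
x_2 = 1.5500, f(x_2) = 0.020795, coefficient = 2
x_3 = 1.8250, f(x_3) = -0.251475, coefficient = 4
x_4 = 2.1000, f(x_4) = -0.504846, coefficient = 2
x_5 = 2.3750, f(x_5) = -0.720278, coefficient = 4
x_6 = 2.6500, f(x_6) = -0.881582, coefficient = 2
x_7 = 2.9250, f(x_7) = -0.976635, coefficient = 4
x_8 = 3.2000, f(x_8) = -0.998295, coefficient = 2
x_9 = 3.4750, f(x_9) = -0.944933, coefficient = 4
x_10 = 3.7500, f(x_10) = -0.820559, coefficient = 1

I ≈ (0.275000/3) × -15.415392 = -1.413078
Exact value: -1.413032
Error: 0.000045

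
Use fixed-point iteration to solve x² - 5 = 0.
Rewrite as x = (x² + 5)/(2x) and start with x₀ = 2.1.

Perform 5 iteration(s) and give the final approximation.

Equation: x² - 5 = 0
Fixed-point form: x = (x² + 5)/(2x)
x₀ = 2.1

x_1 = g(2.100000) = 2.240476
x_2 = g(2.240476) = 2.236072
x_3 = g(2.236072) = 2.236068
x_4 = g(2.236068) = 2.236068
x_5 = g(2.236068) = 2.236068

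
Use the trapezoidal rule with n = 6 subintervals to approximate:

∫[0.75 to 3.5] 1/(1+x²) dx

f(x) = 1/(1+x²)
a = 0.75, b = 3.5, n = 6
h = (b - a)/n = 0.458333

Trapezoidal rule: (h/2)[f(x₀) + 2f(x₁) + 2f(x₂) + ... + f(xₙ)]

x_0 = 0.7500, f(x_0) = 0.640000, coefficient = 1
x_1 = 1.2083, f(x_1) = 0.406493, coefficient = 2
x_2 = 1.6667, f(x_2) = 0.264706, coefficient = 2
x_3 = 2.1250, f(x_3) = 0.181303, coefficient = 2
x_4 = 2.5833, f(x_4) = 0.130317, coefficient = 2
x_5 = 3.0417, f(x_5) = 0.097544, coefficient = 2
x_6 = 3.5000, f(x_6) = 0.075472, coefficient = 1

I ≈ (0.458333/2) × 2.876197 = 0.659129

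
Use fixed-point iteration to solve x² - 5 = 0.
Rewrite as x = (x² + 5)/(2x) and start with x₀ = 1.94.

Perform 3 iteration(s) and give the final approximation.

Equation: x² - 5 = 0
Fixed-point form: x = (x² + 5)/(2x)
x₀ = 1.94

x_1 = g(1.940000) = 2.258660
x_2 = g(2.258660) = 2.236181
x_3 = g(2.236181) = 2.236068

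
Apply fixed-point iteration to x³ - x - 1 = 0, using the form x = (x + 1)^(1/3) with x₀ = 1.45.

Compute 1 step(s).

Equation: x³ - x - 1 = 0
Fixed-point form: x = (x + 1)^(1/3)
x₀ = 1.45

x_1 = g(1.450000) = 1.348100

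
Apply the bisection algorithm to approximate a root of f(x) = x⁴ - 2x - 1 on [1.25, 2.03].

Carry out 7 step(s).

f(x) = x⁴ - 2x - 1
Initial interval: [1.25, 2.03]

Iteration 1:
  c_1 = (1.250000 + 2.030000)/2 = 1.640000
  f(c_1) = f(1.640000) = 2.953948
  f(a) × f(c) < 0, new interval: [1.250000, 1.640000]
Iteration 2:
  c_2 = (1.250000 + 1.640000)/2 = 1.445000
  f(c_2) = f(1.445000) = 0.469848
  f(a) × f(c) < 0, new interval: [1.250000, 1.445000]
Iteration 3:
  c_3 = (1.250000 + 1.445000)/2 = 1.347500
  f(c_3) = f(1.347500) = -0.398029
  f(a) × f(c) ≥ 0, new interval: [1.347500, 1.445000]
Iteration 4:
  c_4 = (1.347500 + 1.445000)/2 = 1.396250
  f(c_4) = f(1.396250) = 0.008105
  f(a) × f(c) < 0, new interval: [1.347500, 1.396250]
Iteration 5:
  c_5 = (1.347500 + 1.396250)/2 = 1.371875
  f(c_5) = f(1.371875) = -0.201672
  f(a) × f(c) ≥ 0, new interval: [1.371875, 1.396250]
Iteration 6:
  c_6 = (1.371875 + 1.396250)/2 = 1.384062
  f(c_6) = f(1.384062) = -0.098491
  f(a) × f(c) ≥ 0, new interval: [1.384062, 1.396250]
Iteration 7:
  c_7 = (1.384062 + 1.396250)/2 = 1.390156
  f(c_7) = f(1.390156) = -0.045623
  f(a) × f(c) ≥ 0, new interval: [1.390156, 1.396250]

After 7 iteration(s), the approximation is c_7 = 1.390156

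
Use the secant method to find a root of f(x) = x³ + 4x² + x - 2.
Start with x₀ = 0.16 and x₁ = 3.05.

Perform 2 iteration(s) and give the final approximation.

f(x) = x³ + 4x² + x - 2
x₀ = 0.16, x₁ = 3.05

Secant formula: x_{n+1} = x_n - f(x_n)(x_n - x_{n-1})/(f(x_n) - f(x_{n-1}))

Iteration 1:
  f(0.160000) = -1.733504
  f(3.050000) = 66.632625
  x_2 = 3.050000 - 66.632625×(3.050000 - 0.160000)/(66.632625 - (-1.733504))
       = 0.233279
Iteration 2:
  f(3.050000) = 66.632625
  f(0.233279) = -1.536349
  x_3 = 0.233279 - (-1.536349)×(0.233279 - 3.050000)/(-1.536349 - 66.632625)
       = 0.296761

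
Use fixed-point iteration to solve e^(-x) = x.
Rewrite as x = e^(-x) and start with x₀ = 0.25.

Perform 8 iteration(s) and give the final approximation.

Equation: e^(-x) = x
Fixed-point form: x = e^(-x)
x₀ = 0.25

x_1 = g(0.250000) = 0.778801
x_2 = g(0.778801) = 0.458956
x_3 = g(0.458956) = 0.631943
x_4 = g(0.631943) = 0.531558
x_5 = g(0.531558) = 0.587689
x_6 = g(0.587689) = 0.555610
x_7 = g(0.555610) = 0.573722
x_8 = g(0.573722) = 0.563424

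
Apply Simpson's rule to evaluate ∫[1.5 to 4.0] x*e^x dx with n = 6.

f(x) = x*e^x
a = 1.5, b = 4.0, n = 6
h = (b - a)/n = 0.416667

Simpson's rule: (h/3)[f(x₀) + 4f(x₁) + 2f(x₂) + ... + f(xₙ)]

x_0 = 1.5000, f(x_0) = 6.722534, coefficient = 1
x_1 = 1.9167, f(x_1) = 13.029998, coefficient = 4
x_2 = 2.3333, f(x_2) = 24.061937, coefficient = 2
x_3 = 2.7500, f(x_3) = 43.017238, coefficient = 4
x_4 = 3.1667, f(x_4) = 75.139484, coefficient = 2
x_5 = 3.5833, f(x_5) = 128.976059, coefficient = 4
x_6 = 4.0000, f(x_6) = 218.392600, coefficient = 1

I ≈ (0.416667/3) × 1163.611154 = 161.612660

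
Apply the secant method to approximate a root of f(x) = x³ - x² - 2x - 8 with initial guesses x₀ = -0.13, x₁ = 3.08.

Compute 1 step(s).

f(x) = x³ - x² - 2x - 8
x₀ = -0.13, x₁ = 3.08

Secant formula: x_{n+1} = x_n - f(x_n)(x_n - x_{n-1})/(f(x_n) - f(x_{n-1}))

Iteration 1:
  f(-0.130000) = -7.759097
  f(3.080000) = 5.571712
  x_2 = 3.080000 - 5.571712×(3.080000 - (-0.130000))/(5.571712 - (-7.759097))
       = 1.738356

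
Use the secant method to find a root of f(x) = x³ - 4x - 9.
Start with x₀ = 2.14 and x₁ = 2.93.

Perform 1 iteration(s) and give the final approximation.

f(x) = x³ - 4x - 9
x₀ = 2.14, x₁ = 2.93

Secant formula: x_{n+1} = x_n - f(x_n)(x_n - x_{n-1})/(f(x_n) - f(x_{n-1}))

Iteration 1:
  f(2.140000) = -7.759656
  f(2.930000) = 4.433757
  x_2 = 2.930000 - 4.433757×(2.930000 - 2.140000)/(4.433757 - (-7.759656))
       = 2.642741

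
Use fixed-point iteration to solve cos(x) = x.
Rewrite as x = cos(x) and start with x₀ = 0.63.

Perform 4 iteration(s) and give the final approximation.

Equation: cos(x) = x
Fixed-point form: x = cos(x)
x₀ = 0.63

x_1 = g(0.630000) = 0.808028
x_2 = g(0.808028) = 0.690926
x_3 = g(0.690926) = 0.770656
x_4 = g(0.770656) = 0.717454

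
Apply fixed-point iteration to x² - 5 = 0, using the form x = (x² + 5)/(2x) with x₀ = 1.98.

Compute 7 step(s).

Equation: x² - 5 = 0
Fixed-point form: x = (x² + 5)/(2x)
x₀ = 1.98

x_1 = g(1.980000) = 2.252626
x_2 = g(2.252626) = 2.236129
x_3 = g(2.236129) = 2.236068
x_4 = g(2.236068) = 2.236068
x_5 = g(2.236068) = 2.236068
x_6 = g(2.236068) = 2.236068
x_7 = g(2.236068) = 2.236068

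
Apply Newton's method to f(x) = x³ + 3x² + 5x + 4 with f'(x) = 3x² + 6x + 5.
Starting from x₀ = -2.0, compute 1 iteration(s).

f(x) = x³ + 3x² + 5x + 4
f'(x) = 3x² + 6x + 5
x₀ = -2.0

Newton-Raphson formula: x_{n+1} = x_n - f(x_n)/f'(x_n)

Iteration 1:
  f(-2.000000) = -2.000000
  f'(-2.000000) = 5.000000
  x_1 = -2.000000 - (-2.000000)/5.000000 = -1.600000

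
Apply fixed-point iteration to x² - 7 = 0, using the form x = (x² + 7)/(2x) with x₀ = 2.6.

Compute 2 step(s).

Equation: x² - 7 = 0
Fixed-point form: x = (x² + 7)/(2x)
x₀ = 2.6

x_1 = g(2.600000) = 2.646154
x_2 = g(2.646154) = 2.645751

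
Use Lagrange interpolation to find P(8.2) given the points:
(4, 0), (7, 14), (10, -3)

Lagrange interpolation formula:
P(x) = Σ yᵢ × Lᵢ(x)
where Lᵢ(x) = Π_{j≠i} (x - xⱼ)/(xᵢ - xⱼ)

L_0(8.2) = (8.2 - 7)/(4 - 7) × (8.2 - 10)/(4 - 10) = -0.120000
L_1(8.2) = (8.2 - 4)/(7 - 4) × (8.2 - 10)/(7 - 10) = 0.840000
L_2(8.2) = (8.2 - 4)/(10 - 4) × (8.2 - 7)/(10 - 7) = 0.280000

P(8.2) = 0×L_0(8.2) + 14×L_1(8.2) + (-3)×L_2(8.2)
P(8.2) = 10.920000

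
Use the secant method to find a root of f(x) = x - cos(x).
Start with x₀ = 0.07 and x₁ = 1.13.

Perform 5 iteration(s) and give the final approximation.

f(x) = x - cos(x)
x₀ = 0.07, x₁ = 1.13

Secant formula: x_{n+1} = x_n - f(x_n)(x_n - x_{n-1})/(f(x_n) - f(x_{n-1}))

Iteration 1:
  f(0.070000) = -0.927551
  f(1.130000) = 0.703340
  x_2 = 1.130000 - 0.703340×(1.130000 - 0.070000)/(0.703340 - (-0.927551))
       = 0.672863
Iteration 2:
  f(1.130000) = 0.703340
  f(0.672863) = -0.109177
  x_3 = 0.672863 - (-0.109177)×(0.672863 - 1.130000)/(-0.109177 - 0.703340)
       = 0.734288
Iteration 3:
  f(0.672863) = -0.109177
  f(0.734288) = -0.008020
  x_4 = 0.734288 - (-0.008020)×(0.734288 - 0.672863)/(-0.008020 - (-0.109177))
       = 0.739158
Iteration 4:
  f(0.734288) = -0.008020
  f(0.739158) = 0.000122
  x_5 = 0.739158 - 0.000122×(0.739158 - 0.734288)/(0.000122 - (-0.008020))
       = 0.739085
Iteration 5:
  f(0.739158) = 0.000122
  f(0.739085) = 0.000000
  x_6 = 0.739085 - 0.000000×(0.739085 - 0.739158)/(0.000000 - 0.000122)
       = 0.739085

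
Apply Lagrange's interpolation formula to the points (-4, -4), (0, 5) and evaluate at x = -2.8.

Lagrange interpolation formula:
P(x) = Σ yᵢ × Lᵢ(x)
where Lᵢ(x) = Π_{j≠i} (x - xⱼ)/(xᵢ - xⱼ)

L_0(-2.8) = (-2.8 - 0)/(-4 - 0) = 0.700000
L_1(-2.8) = (-2.8 - (-4))/(0 - (-4)) = 0.300000

P(-2.8) = (-4)×L_0(-2.8) + 5×L_1(-2.8)
P(-2.8) = -1.300000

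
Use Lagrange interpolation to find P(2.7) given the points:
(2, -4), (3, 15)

Lagrange interpolation formula:
P(x) = Σ yᵢ × Lᵢ(x)
where Lᵢ(x) = Π_{j≠i} (x - xⱼ)/(xᵢ - xⱼ)

L_0(2.7) = (2.7 - 3)/(2 - 3) = 0.300000
L_1(2.7) = (2.7 - 2)/(3 - 2) = 0.700000

P(2.7) = (-4)×L_0(2.7) + 15×L_1(2.7)
P(2.7) = 9.300000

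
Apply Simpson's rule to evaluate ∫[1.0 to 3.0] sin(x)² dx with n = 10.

f(x) = sin(x)²
a = 1.0, b = 3.0, n = 10
h = (b - a)/n = 0.200000

Simpson's rule: (h/3)[f(x₀) + 4f(x₁) + 2f(x₂) + ... + f(xₙ)]

x_0 = 1.0000, f(x_0) = 0.708073, coefficient = 1
x_1 = 1.2000, f(x_1) = 0.868697, coefficient = 4
x_2 = 1.4000, f(x_2) = 0.971111, coefficient = 2
x_3 = 1.6000, f(x_3) = 0.999147, coefficient = 4
x_4 = 1.8000, f(x_4) = 0.948379, coefficient = 2
x_5 = 2.0000, f(x_5) = 0.826822, coefficient = 4
x_6 = 2.2000, f(x_6) = 0.653666, coefficient = 2
x_7 = 2.4000, f(x_7) = 0.456251, coefficient = 4
x_8 = 2.6000, f(x_8) = 0.265742, coefficient = 2
x_9 = 2.8000, f(x_9) = 0.112217, coefficient = 4
x_10 = 3.0000, f(x_10) = 0.019915, coefficient = 1

I ≈ (0.200000/3) × 19.458320 = 1.297221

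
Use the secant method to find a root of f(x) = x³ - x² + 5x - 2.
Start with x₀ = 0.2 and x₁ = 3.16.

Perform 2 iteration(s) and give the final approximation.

f(x) = x³ - x² + 5x - 2
x₀ = 0.2, x₁ = 3.16

Secant formula: x_{n+1} = x_n - f(x_n)(x_n - x_{n-1})/(f(x_n) - f(x_{n-1}))

Iteration 1:
  f(0.200000) = -1.032000
  f(3.160000) = 35.368896
  x_2 = 3.160000 - 35.368896×(3.160000 - 0.200000)/(35.368896 - (-1.032000))
       = 0.283919
Iteration 2:
  f(3.160000) = 35.368896
  f(0.283919) = -0.638129
  x_3 = 0.283919 - (-0.638129)×(0.283919 - 3.160000)/(-0.638129 - 35.368896)
       = 0.334890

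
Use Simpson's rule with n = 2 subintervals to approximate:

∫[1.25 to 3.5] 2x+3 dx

f(x) = 2x+3
a = 1.25, b = 3.5, n = 2
h = (b - a)/n = 1.125000

Simpson's rule: (h/3)[f(x₀) + 4f(x₁) + 2f(x₂) + ... + f(xₙ)]

x_0 = 1.2500, f(x_0) = 5.500000, coefficient = 1
x_1 = 2.3750, f(x_1) = 7.750000, coefficient = 4
x_2 = 3.5000, f(x_2) = 10.000000, coefficient = 1

I ≈ (1.125000/3) × 46.500000 = 17.437500
Exact value: 17.437500
Error: 0.000000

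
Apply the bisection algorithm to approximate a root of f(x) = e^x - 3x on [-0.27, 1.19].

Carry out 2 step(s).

f(x) = e^x - 3x
Initial interval: [-0.27, 1.19]

Iteration 1:
  c_1 = (-0.270000 + 1.190000)/2 = 0.460000
  f(c_1) = f(0.460000) = 0.204074
  f(a) × f(c) ≥ 0, new interval: [0.460000, 1.190000]
Iteration 2:
  c_2 = (0.460000 + 1.190000)/2 = 0.825000
  f(c_2) = f(0.825000) = -0.193119
  f(a) × f(c) < 0, new interval: [0.460000, 0.825000]

After 2 iteration(s), the approximation is c_2 = 0.825000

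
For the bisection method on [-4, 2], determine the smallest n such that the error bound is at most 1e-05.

We need (b-a)/2^n ≤ 1e-05
(2 - (-4))/2^n ≤ 1e-05
6/2^n ≤ 1e-05
2^n ≥ 600000
n ≥ log₂(600000) = 19.19
n ≥ 20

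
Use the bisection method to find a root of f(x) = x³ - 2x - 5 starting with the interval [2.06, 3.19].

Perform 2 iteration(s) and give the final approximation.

f(x) = x³ - 2x - 5
Initial interval: [2.06, 3.19]

Iteration 1:
  c_1 = (2.060000 + 3.190000)/2 = 2.625000
  f(c_1) = f(2.625000) = 7.837891
  f(a) × f(c) < 0, new interval: [2.060000, 2.625000]
Iteration 2:
  c_2 = (2.060000 + 2.625000)/2 = 2.342500
  f(c_2) = f(2.342500) = 3.169015
  f(a) × f(c) < 0, new interval: [2.060000, 2.342500]

After 2 iteration(s), the approximation is c_2 = 2.342500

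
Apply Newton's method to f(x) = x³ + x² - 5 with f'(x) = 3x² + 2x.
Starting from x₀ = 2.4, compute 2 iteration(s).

f(x) = x³ + x² - 5
f'(x) = 3x² + 2x
x₀ = 2.4

Newton-Raphson formula: x_{n+1} = x_n - f(x_n)/f'(x_n)

Iteration 1:
  f(2.400000) = 14.584000
  f'(2.400000) = 22.080000
  x_1 = 2.400000 - 14.584000/22.080000 = 1.739493
Iteration 2:
  f(1.739493) = 3.289253
  f'(1.739493) = 12.556491
  x_2 = 1.739493 - 3.289253/12.556491 = 1.477536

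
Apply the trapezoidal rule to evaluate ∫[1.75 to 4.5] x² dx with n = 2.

f(x) = x²
a = 1.75, b = 4.5, n = 2
h = (b - a)/n = 1.375000

Trapezoidal rule: (h/2)[f(x₀) + 2f(x₁) + 2f(x₂) + ... + f(xₙ)]

x_0 = 1.7500, f(x_0) = 3.062500, coefficient = 1
x_1 = 3.1250, f(x_1) = 9.765625, coefficient = 2
x_2 = 4.5000, f(x_2) = 20.250000, coefficient = 1

I ≈ (1.375000/2) × 42.843750 = 29.455078
Exact value: 28.588542
Error: 0.866536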